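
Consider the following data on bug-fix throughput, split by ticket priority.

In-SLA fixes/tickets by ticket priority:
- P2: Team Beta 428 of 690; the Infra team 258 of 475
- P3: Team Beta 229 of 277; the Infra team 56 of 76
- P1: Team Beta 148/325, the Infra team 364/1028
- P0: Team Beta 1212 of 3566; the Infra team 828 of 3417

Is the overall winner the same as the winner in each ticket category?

P2: Team Beta 428/690 = 62.0%, the Infra team 258/475 = 54.3% → Team Beta
P3: Team Beta 229/277 = 82.7%, the Infra team 56/76 = 73.7% → Team Beta
P1: Team Beta 148/325 = 45.5%, the Infra team 364/1028 = 35.4% → Team Beta
P0: Team Beta 1212/3566 = 34.0%, the Infra team 828/3417 = 24.2% → Team Beta
Overall: Team Beta 2017/4858 = 41.5%, the Infra team 1506/4996 = 30.1% → Team Beta
Team Beta wins overall and in every ticket group — no reversal.

Yes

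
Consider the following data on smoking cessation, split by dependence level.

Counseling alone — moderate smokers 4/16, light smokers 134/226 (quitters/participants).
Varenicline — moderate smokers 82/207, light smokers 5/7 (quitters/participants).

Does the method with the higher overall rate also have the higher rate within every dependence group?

No

Moderate smokers: counseling alone 4/16 = 25.0%, varenicline 82/207 = 39.6% → varenicline
Light smokers: counseling alone 134/226 = 59.3%, varenicline 5/7 = 71.4% → varenicline
Overall: counseling alone 138/242 = 57.0%, varenicline 87/214 = 40.7% → counseling alone
Varenicline wins each dependence group but counseling alone wins overall — the comparison reverses. Varenicline's participants skew toward moderate smokers, which has a lower base rate.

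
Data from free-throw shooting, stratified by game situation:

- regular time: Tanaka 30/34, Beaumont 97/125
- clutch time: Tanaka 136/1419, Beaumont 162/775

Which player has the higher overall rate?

Beaumont

Regular time: Tanaka 30/34 = 88.2%, Beaumont 97/125 = 77.6% → Tanaka
Clutch time: Tanaka 136/1419 = 9.6%, Beaumont 162/775 = 20.9% → Beaumont
Overall: Tanaka 166/1453 = 11.4%, Beaumont 259/900 = 28.8% → Beaumont
(Neither sweeps every game group, but Beaumont has the higher pooled rate.)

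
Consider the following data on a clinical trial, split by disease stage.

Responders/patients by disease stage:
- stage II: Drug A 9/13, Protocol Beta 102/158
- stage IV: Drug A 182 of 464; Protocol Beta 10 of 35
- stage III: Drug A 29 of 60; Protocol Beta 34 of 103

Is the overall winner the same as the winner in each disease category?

No

Stage II: Drug A 9/13 = 69.2%, Protocol Beta 102/158 = 64.6% → Drug A
Stage IV: Drug A 182/464 = 39.2%, Protocol Beta 10/35 = 28.6% → Drug A
Stage III: Drug A 29/60 = 48.3%, Protocol Beta 34/103 = 33.0% → Drug A
Overall: Drug A 220/537 = 41.0%, Protocol Beta 146/296 = 49.3% → Protocol Beta
Drug A wins each disease group but Protocol Beta wins overall — the comparison reverses. Drug A's patients skew toward stage IV, which has a lower base rate.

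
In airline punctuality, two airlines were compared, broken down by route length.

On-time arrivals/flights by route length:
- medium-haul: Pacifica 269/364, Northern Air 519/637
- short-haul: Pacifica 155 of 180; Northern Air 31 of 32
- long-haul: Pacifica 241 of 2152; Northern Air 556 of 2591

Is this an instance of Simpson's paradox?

No

Medium-haul: Pacifica 269/364 = 73.9%, Northern Air 519/637 = 81.5% → Northern Air
Short-haul: Pacifica 155/180 = 86.1%, Northern Air 31/32 = 96.9% → Northern Air
Long-haul: Pacifica 241/2152 = 11.2%, Northern Air 556/2591 = 21.5% → Northern Air
Overall: Pacifica 665/2696 = 24.7%, Northern Air 1106/3260 = 33.9% → Northern Air
Northern Air wins overall and in every route group — no reversal.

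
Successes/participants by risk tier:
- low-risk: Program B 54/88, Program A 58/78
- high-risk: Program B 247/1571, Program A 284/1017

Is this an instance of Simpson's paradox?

Low-risk: Program B 54/88 = 61.4%, Program A 58/78 = 74.4% → Program A
High-risk: Program B 247/1571 = 15.7%, Program A 284/1017 = 27.9% → Program A
Overall: Program B 301/1659 = 18.1%, Program A 342/1095 = 31.2% → Program A
Program A wins overall and in every risk group — no reversal.

No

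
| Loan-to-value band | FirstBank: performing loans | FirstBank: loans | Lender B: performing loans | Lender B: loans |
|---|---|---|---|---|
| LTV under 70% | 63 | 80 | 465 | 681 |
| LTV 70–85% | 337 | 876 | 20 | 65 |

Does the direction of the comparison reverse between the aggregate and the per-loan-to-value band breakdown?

Yes

LTV under 70%: FirstBank 63/80 = 78.8%, Lender B 465/681 = 68.3% → FirstBank
LTV 70–85%: FirstBank 337/876 = 38.5%, Lender B 20/65 = 30.8% → FirstBank
Overall: FirstBank 400/956 = 41.8%, Lender B 485/746 = 65.0% → Lender B
FirstBank wins each loan-to-value group but Lender B wins overall — the comparison reverses. FirstBank's loans skew toward LTV 70–85%, which has a lower base rate.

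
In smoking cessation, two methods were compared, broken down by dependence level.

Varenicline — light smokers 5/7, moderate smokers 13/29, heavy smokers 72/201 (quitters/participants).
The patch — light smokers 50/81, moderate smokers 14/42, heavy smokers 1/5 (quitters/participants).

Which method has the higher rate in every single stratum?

varenicline

Light smokers: varenicline 5/7 = 71.4%, the patch 50/81 = 61.7% → varenicline
Moderate smokers: varenicline 13/29 = 44.8%, the patch 14/42 = 33.3% → varenicline
Heavy smokers: varenicline 72/201 = 35.8%, the patch 1/5 = 20.0% → varenicline
Varenicline has the higher rate in all 3 groups.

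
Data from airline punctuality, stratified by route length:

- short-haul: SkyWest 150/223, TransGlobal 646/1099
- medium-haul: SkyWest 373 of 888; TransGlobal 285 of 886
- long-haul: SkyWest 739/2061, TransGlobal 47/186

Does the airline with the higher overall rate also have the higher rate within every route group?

No

Short-haul: SkyWest 150/223 = 67.3%, TransGlobal 646/1099 = 58.8% → SkyWest
Medium-haul: SkyWest 373/888 = 42.0%, TransGlobal 285/886 = 32.2% → SkyWest
Long-haul: SkyWest 739/2061 = 35.9%, TransGlobal 47/186 = 25.3% → SkyWest
Overall: SkyWest 1262/3172 = 39.8%, TransGlobal 978/2171 = 45.0% → TransGlobal
SkyWest wins each route group but TransGlobal wins overall — the comparison reverses. SkyWest's flights skew toward long-haul, which has a lower base rate.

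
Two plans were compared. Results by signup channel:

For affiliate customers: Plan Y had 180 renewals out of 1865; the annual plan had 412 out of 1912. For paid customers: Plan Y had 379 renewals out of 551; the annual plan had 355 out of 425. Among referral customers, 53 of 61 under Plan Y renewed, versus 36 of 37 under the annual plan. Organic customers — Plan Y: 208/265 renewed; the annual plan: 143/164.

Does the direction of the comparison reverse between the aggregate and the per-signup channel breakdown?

Affiliate: Plan Y 180/1865 = 9.7%, the annual plan 412/1912 = 21.5% → the annual plan
Paid: Plan Y 379/551 = 68.8%, the annual plan 355/425 = 83.5% → the annual plan
Referral: Plan Y 53/61 = 86.9%, the annual plan 36/37 = 97.3% → the annual plan
Organic: Plan Y 208/265 = 78.5%, the annual plan 143/164 = 87.2% → the annual plan
Overall: Plan Y 820/2742 = 29.9%, the annual plan 946/2538 = 37.3% → the annual plan
The annual plan wins overall and in every signup group — no reversal.

No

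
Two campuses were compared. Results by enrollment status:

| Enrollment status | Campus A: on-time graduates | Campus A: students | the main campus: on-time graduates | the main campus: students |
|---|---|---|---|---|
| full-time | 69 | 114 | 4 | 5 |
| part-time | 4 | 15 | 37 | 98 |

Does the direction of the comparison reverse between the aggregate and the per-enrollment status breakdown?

Full-time: Campus A 69/114 = 60.5%, the main campus 4/5 = 80.0% → the main campus
Part-time: Campus A 4/15 = 26.7%, the main campus 37/98 = 37.8% → the main campus
Overall: Campus A 73/129 = 56.6%, the main campus 41/103 = 39.8% → Campus A
The main campus wins each enrollment group but Campus A wins overall — the comparison reverses. The main campus's students skew toward part-time, which has a lower base rate.

Yes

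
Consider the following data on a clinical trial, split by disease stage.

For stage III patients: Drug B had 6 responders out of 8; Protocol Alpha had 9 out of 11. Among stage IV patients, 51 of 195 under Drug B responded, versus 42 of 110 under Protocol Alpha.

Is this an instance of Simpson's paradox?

No

Stage III: Drug B 6/8 = 75.0%, Protocol Alpha 9/11 = 81.8% → Protocol Alpha
Stage IV: Drug B 51/195 = 26.2%, Protocol Alpha 42/110 = 38.2% → Protocol Alpha
Overall: Drug B 57/203 = 28.1%, Protocol Alpha 51/121 = 42.1% → Protocol Alpha
Protocol Alpha wins overall and in every disease group — no reversal.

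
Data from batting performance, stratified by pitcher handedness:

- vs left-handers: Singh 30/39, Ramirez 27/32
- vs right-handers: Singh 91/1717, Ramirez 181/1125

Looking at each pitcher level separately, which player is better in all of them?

Ramirez

Vs left-handers: Singh 30/39 = 76.9%, Ramirez 27/32 = 84.4% → Ramirez
Vs right-handers: Singh 91/1717 = 5.3%, Ramirez 181/1125 = 16.1% → Ramirez
Ramirez has the higher rate in both groups.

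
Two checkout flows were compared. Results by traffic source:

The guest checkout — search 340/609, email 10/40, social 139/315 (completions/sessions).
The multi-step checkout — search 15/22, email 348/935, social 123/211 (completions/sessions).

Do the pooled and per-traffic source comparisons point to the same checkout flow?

No

Search: the guest checkout 340/609 = 55.8%, the multi-step checkout 15/22 = 68.2% → the multi-step checkout
Email: the guest checkout 10/40 = 25.0%, the multi-step checkout 348/935 = 37.2% → the multi-step checkout
Social: the guest checkout 139/315 = 44.1%, the multi-step checkout 123/211 = 58.3% → the multi-step checkout
Overall: the guest checkout 489/964 = 50.7%, the multi-step checkout 486/1168 = 41.6% → the guest checkout
The multi-step checkout wins each traffic group but the guest checkout wins overall — the comparison reverses. The multi-step checkout's sessions skew toward email, which has a lower base rate.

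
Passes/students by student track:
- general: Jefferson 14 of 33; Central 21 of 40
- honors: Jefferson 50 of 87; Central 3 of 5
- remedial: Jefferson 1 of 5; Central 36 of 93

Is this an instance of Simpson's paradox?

General: Jefferson 14/33 = 42.4%, Central 21/40 = 52.5% → Central
Honors: Jefferson 50/87 = 57.5%, Central 3/5 = 60.0% → Central
Remedial: Jefferson 1/5 = 20.0%, Central 36/93 = 38.7% → Central
Overall: Jefferson 65/125 = 52.0%, Central 60/138 = 43.5% → Jefferson
Central wins each student group but Jefferson wins overall — the comparison reverses. Central's students skew toward remedial, which has a lower base rate.

Yes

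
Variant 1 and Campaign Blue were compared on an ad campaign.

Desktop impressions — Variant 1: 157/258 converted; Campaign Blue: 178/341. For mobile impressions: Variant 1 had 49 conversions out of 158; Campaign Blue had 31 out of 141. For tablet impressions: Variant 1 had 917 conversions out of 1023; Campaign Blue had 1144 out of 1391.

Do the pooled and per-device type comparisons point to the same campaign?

Yes

Desktop: Variant 1 157/258 = 60.9%, Campaign Blue 178/341 = 52.2% → Variant 1
Mobile: Variant 1 49/158 = 31.0%, Campaign Blue 31/141 = 22.0% → Variant 1
Tablet: Variant 1 917/1023 = 89.6%, Campaign Blue 1144/1391 = 82.2% → Variant 1
Overall: Variant 1 1123/1439 = 78.0%, Campaign Blue 1353/1873 = 72.2% → Variant 1
Variant 1 wins overall and in every device group — no reversal.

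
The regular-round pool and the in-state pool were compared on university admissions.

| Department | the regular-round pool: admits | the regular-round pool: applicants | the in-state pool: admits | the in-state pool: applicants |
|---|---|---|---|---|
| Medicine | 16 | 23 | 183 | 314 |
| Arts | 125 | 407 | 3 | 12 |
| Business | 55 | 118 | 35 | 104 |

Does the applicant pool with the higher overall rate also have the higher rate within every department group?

Medicine: the regular-round pool 16/23 = 69.6%, the in-state pool 183/314 = 58.3% → the regular-round pool
Arts: the regular-round pool 125/407 = 30.7%, the in-state pool 3/12 = 25.0% → the regular-round pool
Business: the regular-round pool 55/118 = 46.6%, the in-state pool 35/104 = 33.7% → the regular-round pool
Overall: the regular-round pool 196/548 = 35.8%, the in-state pool 221/430 = 51.4% → the in-state pool
The regular-round pool wins each department group but the in-state pool wins overall — the comparison reverses. The regular-round pool's applicants skew toward Arts, which has a lower base rate.

No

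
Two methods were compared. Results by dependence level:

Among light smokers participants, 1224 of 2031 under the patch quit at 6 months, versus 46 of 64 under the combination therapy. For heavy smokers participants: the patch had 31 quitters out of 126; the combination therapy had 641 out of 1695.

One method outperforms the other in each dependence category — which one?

the combination therapy

Light smokers: the patch 1224/2031 = 60.3%, the combination therapy 46/64 = 71.9% → the combination therapy
Heavy smokers: the patch 31/126 = 24.6%, the combination therapy 641/1695 = 37.8% → the combination therapy
The combination therapy has the higher rate in both groups.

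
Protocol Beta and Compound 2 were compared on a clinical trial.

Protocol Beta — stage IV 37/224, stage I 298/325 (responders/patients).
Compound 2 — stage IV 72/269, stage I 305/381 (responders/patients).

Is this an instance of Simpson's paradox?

Stage IV: Protocol Beta 37/224 = 16.5%, Compound 2 72/269 = 26.8% → Compound 2
Stage I: Protocol Beta 298/325 = 91.7%, Compound 2 305/381 = 80.1% → Protocol Beta
Overall: Protocol Beta 335/549 = 61.0%, Compound 2 377/650 = 58.0% → Protocol Beta
Neither sweeps: Protocol Beta wins 1 of 2 groups, Compound 2 wins 1. Protocol Beta wins overall but not every group — no Simpson reversal.

No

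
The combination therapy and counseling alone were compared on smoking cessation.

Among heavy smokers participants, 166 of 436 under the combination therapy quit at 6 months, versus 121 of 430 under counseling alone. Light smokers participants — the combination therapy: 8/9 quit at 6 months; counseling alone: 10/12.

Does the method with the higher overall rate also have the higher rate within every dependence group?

Heavy smokers: the combination therapy 166/436 = 38.1%, counseling alone 121/430 = 28.1% → the combination therapy
Light smokers: the combination therapy 8/9 = 88.9%, counseling alone 10/12 = 83.3% → the combination therapy
Overall: the combination therapy 174/445 = 39.1%, counseling alone 131/442 = 29.6% → the combination therapy
The combination therapy wins overall and in every dependence group — no reversal.

Yes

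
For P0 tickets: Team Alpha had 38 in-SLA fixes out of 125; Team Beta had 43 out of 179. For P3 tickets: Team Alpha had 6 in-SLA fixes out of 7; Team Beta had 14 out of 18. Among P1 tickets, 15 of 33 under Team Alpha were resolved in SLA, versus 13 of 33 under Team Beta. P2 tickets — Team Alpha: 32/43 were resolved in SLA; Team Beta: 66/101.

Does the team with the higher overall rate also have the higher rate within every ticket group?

Yes

P0: Team Alpha 38/125 = 30.4%, Team Beta 43/179 = 24.0% → Team Alpha
P3: Team Alpha 6/7 = 85.7%, Team Beta 14/18 = 77.8% → Team Alpha
P1: Team Alpha 15/33 = 45.5%, Team Beta 13/33 = 39.4% → Team Alpha
P2: Team Alpha 32/43 = 74.4%, Team Beta 66/101 = 65.3% → Team Alpha
Overall: Team Alpha 91/208 = 43.8%, Team Beta 136/331 = 41.1% → Team Alpha
Team Alpha wins overall and in every ticket group — no reversal.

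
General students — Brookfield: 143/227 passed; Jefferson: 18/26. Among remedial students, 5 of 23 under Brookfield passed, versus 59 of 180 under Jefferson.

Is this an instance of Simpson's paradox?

General: Brookfield 143/227 = 63.0%, Jefferson 18/26 = 69.2% → Jefferson
Remedial: Brookfield 5/23 = 21.7%, Jefferson 59/180 = 32.8% → Jefferson
Overall: Brookfield 148/250 = 59.2%, Jefferson 77/206 = 37.4% → Brookfield
Jefferson wins each student group but Brookfield wins overall — the comparison reverses. Jefferson's students skew toward remedial, which has a lower base rate.

Yes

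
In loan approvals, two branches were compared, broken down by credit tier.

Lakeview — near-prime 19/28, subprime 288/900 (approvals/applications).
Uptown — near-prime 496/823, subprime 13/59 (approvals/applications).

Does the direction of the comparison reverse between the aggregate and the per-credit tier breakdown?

Near-prime: Lakeview 19/28 = 67.9%, Uptown 496/823 = 60.3% → Lakeview
Subprime: Lakeview 288/900 = 32.0%, Uptown 13/59 = 22.0% → Lakeview
Overall: Lakeview 307/928 = 33.1%, Uptown 509/882 = 57.7% → Uptown
Lakeview wins each credit group but Uptown wins overall — the comparison reverses. Lakeview's applications skew toward subprime, which has a lower base rate.

Yes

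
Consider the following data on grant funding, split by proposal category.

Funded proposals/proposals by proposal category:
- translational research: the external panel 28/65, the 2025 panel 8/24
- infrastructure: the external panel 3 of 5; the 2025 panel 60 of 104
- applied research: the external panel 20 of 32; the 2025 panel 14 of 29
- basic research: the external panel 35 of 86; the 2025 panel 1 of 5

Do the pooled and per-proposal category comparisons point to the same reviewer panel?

Translational research: the external panel 28/65 = 43.1%, the 2025 panel 8/24 = 33.3% → the external panel
Infrastructure: the external panel 3/5 = 60.0%, the 2025 panel 60/104 = 57.7% → the external panel
Applied research: the external panel 20/32 = 62.5%, the 2025 panel 14/29 = 48.3% → the external panel
Basic research: the external panel 35/86 = 40.7%, the 2025 panel 1/5 = 20.0% → the external panel
Overall: the external panel 86/188 = 45.7%, the 2025 panel 83/162 = 51.2% → the 2025 panel
The external panel wins each proposal group but the 2025 panel wins overall — the comparison reverses. The external panel's proposals skew toward basic research, which has a lower base rate.

No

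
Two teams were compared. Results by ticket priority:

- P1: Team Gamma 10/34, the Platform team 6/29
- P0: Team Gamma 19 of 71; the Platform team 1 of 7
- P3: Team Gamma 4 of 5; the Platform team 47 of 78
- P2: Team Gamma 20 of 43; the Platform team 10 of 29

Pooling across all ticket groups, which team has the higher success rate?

P1: Team Gamma 10/34 = 29.4%, the Platform team 6/29 = 20.7% → Team Gamma
P0: Team Gamma 19/71 = 26.8%, the Platform team 1/7 = 14.3% → Team Gamma
P3: Team Gamma 4/5 = 80.0%, the Platform team 47/78 = 60.3% → Team Gamma
P2: Team Gamma 20/43 = 46.5%, the Platform team 10/29 = 34.5% → Team Gamma
Overall: Team Gamma 53/153 = 34.6%, the Platform team 64/143 = 44.8% → the Platform team
(Team Gamma wins every ticket group but the Platform team wins overall — Team Gamma's tickets skew toward the low-rate P0 group.)

the Platform team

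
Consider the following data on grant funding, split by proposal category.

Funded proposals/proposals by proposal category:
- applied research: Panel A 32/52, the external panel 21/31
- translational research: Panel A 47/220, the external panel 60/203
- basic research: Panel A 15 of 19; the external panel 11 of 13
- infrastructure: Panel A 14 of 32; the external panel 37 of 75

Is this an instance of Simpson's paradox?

Applied research: Panel A 32/52 = 61.5%, the external panel 21/31 = 67.7% → the external panel
Translational research: Panel A 47/220 = 21.4%, the external panel 60/203 = 29.6% → the external panel
Basic research: Panel A 15/19 = 78.9%, the external panel 11/13 = 84.6% → the external panel
Infrastructure: Panel A 14/32 = 43.8%, the external panel 37/75 = 49.3% → the external panel
Overall: Panel A 108/323 = 33.4%, the external panel 129/322 = 40.1% → the external panel
The external panel wins overall and in every proposal group — no reversal.

No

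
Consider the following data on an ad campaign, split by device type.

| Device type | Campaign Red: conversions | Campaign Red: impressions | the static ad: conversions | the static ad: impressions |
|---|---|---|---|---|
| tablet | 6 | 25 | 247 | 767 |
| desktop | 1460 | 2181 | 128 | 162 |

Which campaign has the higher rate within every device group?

the static ad

Tablet: Campaign Red 6/25 = 24.0%, the static ad 247/767 = 32.2% → the static ad
Desktop: Campaign Red 1460/2181 = 66.9%, the static ad 128/162 = 79.0% → the static ad
The static ad has the higher rate in both groups.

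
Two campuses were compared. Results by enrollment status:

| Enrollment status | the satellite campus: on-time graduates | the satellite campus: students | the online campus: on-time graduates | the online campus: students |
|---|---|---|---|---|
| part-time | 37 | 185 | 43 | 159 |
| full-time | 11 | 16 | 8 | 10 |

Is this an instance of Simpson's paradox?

No

Part-time: the satellite campus 37/185 = 20.0%, the online campus 43/159 = 27.0% → the online campus
Full-time: the satellite campus 11/16 = 68.8%, the online campus 8/10 = 80.0% → the online campus
Overall: the satellite campus 48/201 = 23.9%, the online campus 51/169 = 30.2% → the online campus
The online campus wins overall and in every enrollment group — no reversal.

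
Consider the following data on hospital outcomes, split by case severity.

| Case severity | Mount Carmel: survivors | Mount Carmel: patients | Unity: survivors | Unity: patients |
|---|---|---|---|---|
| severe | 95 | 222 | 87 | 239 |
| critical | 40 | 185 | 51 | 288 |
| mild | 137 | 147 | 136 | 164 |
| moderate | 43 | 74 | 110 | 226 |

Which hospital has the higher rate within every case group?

Severe: Mount Carmel 95/222 = 42.8%, Unity 87/239 = 36.4% → Mount Carmel
Critical: Mount Carmel 40/185 = 21.6%, Unity 51/288 = 17.7% → Mount Carmel
Mild: Mount Carmel 137/147 = 93.2%, Unity 136/164 = 82.9% → Mount Carmel
Moderate: Mount Carmel 43/74 = 58.1%, Unity 110/226 = 48.7% → Mount Carmel
Mount Carmel has the higher rate in all 4 groups.

Mount Carmel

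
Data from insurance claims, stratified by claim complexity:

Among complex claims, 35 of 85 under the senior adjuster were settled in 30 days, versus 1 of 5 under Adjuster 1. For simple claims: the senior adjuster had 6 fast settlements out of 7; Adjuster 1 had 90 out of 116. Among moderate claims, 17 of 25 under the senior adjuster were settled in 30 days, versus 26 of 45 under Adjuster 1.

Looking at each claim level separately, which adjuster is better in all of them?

the senior adjuster

Complex: the senior adjuster 35/85 = 41.2%, Adjuster 1 1/5 = 20.0% → the senior adjuster
Simple: the senior adjuster 6/7 = 85.7%, Adjuster 1 90/116 = 77.6% → the senior adjuster
Moderate: the senior adjuster 17/25 = 68.0%, Adjuster 1 26/45 = 57.8% → the senior adjuster
The senior adjuster has the higher rate in all 3 groups.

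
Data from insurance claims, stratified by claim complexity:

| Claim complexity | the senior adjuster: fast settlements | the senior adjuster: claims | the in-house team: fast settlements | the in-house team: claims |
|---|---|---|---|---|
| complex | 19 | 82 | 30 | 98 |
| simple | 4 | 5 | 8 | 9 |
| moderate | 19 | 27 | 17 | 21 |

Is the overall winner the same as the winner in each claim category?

Complex: the senior adjuster 19/82 = 23.2%, the in-house team 30/98 = 30.6% → the in-house team
Simple: the senior adjuster 4/5 = 80.0%, the in-house team 8/9 = 88.9% → the in-house team
Moderate: the senior adjuster 19/27 = 70.4%, the in-house team 17/21 = 81.0% → the in-house team
Overall: the senior adjuster 42/114 = 36.8%, the in-house team 55/128 = 43.0% → the in-house team
The in-house team wins overall and in every claim group — no reversal.

Yes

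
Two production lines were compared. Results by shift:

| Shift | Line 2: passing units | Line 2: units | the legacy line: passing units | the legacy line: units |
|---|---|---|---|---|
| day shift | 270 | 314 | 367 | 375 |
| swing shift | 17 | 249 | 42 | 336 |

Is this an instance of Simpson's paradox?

Day shift: Line 2 270/314 = 86.0%, the legacy line 367/375 = 97.9% → the legacy line
Swing shift: Line 2 17/249 = 6.8%, the legacy line 42/336 = 12.5% → the legacy line
Overall: Line 2 287/563 = 51.0%, the legacy line 409/711 = 57.5% → the legacy line
The legacy line wins overall and in every shift group — no reversal.

No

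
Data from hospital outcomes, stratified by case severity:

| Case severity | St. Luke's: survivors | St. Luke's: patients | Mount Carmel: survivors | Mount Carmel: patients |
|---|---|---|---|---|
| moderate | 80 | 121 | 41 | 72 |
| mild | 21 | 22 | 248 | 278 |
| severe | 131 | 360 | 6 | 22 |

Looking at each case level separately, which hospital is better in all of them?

St. Luke's

Moderate: St. Luke's 80/121 = 66.1%, Mount Carmel 41/72 = 56.9% → St. Luke's
Mild: St. Luke's 21/22 = 95.5%, Mount Carmel 248/278 = 89.2% → St. Luke's
Severe: St. Luke's 131/360 = 36.4%, Mount Carmel 6/22 = 27.3% → St. Luke's
St. Luke's has the higher rate in all 3 groups.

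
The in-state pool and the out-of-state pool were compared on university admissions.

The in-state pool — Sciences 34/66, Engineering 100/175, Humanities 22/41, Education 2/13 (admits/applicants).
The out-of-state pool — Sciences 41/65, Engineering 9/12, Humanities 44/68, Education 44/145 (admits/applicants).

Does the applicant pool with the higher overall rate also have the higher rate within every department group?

No

Sciences: the in-state pool 34/66 = 51.5%, the out-of-state pool 41/65 = 63.1% → the out-of-state pool
Engineering: the in-state pool 100/175 = 57.1%, the out-of-state pool 9/12 = 75.0% → the out-of-state pool
Humanities: the in-state pool 22/41 = 53.7%, the out-of-state pool 44/68 = 64.7% → the out-of-state pool
Education: the in-state pool 2/13 = 15.4%, the out-of-state pool 44/145 = 30.3% → the out-of-state pool
Overall: the in-state pool 158/295 = 53.6%, the out-of-state pool 138/290 = 47.6% → the in-state pool
The out-of-state pool wins each department group but the in-state pool wins overall — the comparison reverses. The out-of-state pool's applicants skew toward Education, which has a lower base rate.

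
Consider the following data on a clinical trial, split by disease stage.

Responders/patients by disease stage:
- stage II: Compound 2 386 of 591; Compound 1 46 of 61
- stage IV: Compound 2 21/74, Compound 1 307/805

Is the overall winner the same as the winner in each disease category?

No

Stage II: Compound 2 386/591 = 65.3%, Compound 1 46/61 = 75.4% → Compound 1
Stage IV: Compound 2 21/74 = 28.4%, Compound 1 307/805 = 38.1% → Compound 1
Overall: Compound 2 407/665 = 61.2%, Compound 1 353/866 = 40.8% → Compound 2
Compound 1 wins each disease group but Compound 2 wins overall — the comparison reverses. Compound 1's patients skew toward stage IV, which has a lower base rate.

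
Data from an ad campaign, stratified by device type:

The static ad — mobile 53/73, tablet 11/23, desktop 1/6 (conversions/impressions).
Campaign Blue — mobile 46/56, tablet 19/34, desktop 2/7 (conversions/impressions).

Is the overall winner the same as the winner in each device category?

Yes

Mobile: the static ad 53/73 = 72.6%, Campaign Blue 46/56 = 82.1% → Campaign Blue
Tablet: the static ad 11/23 = 47.8%, Campaign Blue 19/34 = 55.9% → Campaign Blue
Desktop: the static ad 1/6 = 16.7%, Campaign Blue 2/7 = 28.6% → Campaign Blue
Overall: the static ad 65/102 = 63.7%, Campaign Blue 67/97 = 69.1% → Campaign Blue
Campaign Blue wins overall and in every device group — no reversal.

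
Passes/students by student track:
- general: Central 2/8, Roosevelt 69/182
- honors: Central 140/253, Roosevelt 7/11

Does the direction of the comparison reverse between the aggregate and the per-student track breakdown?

General: Central 2/8 = 25.0%, Roosevelt 69/182 = 37.9% → Roosevelt
Honors: Central 140/253 = 55.3%, Roosevelt 7/11 = 63.6% → Roosevelt
Overall: Central 142/261 = 54.4%, Roosevelt 76/193 = 39.4% → Central
Roosevelt wins each student group but Central wins overall — the comparison reverses. Roosevelt's students skew toward general, which has a lower base rate.

Yes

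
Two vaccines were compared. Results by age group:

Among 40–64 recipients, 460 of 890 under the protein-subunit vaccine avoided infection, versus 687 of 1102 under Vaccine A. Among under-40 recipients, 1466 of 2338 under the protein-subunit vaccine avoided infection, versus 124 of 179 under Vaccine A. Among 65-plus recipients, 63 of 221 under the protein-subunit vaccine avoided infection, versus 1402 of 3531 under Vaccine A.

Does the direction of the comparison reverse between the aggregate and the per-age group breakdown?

40–64: the protein-subunit vaccine 460/890 = 51.7%, Vaccine A 687/1102 = 62.3% → Vaccine A
Under-40: the protein-subunit vaccine 1466/2338 = 62.7%, Vaccine A 124/179 = 69.3% → Vaccine A
65-plus: the protein-subunit vaccine 63/221 = 28.5%, Vaccine A 1402/3531 = 39.7% → Vaccine A
Overall: the protein-subunit vaccine 1989/3449 = 57.7%, Vaccine A 2213/4812 = 46.0% → the protein-subunit vaccine
Vaccine A wins each age group but the protein-subunit vaccine wins overall — the comparison reverses. Vaccine A's recipients skew toward 65-plus, which has a lower base rate.

Yes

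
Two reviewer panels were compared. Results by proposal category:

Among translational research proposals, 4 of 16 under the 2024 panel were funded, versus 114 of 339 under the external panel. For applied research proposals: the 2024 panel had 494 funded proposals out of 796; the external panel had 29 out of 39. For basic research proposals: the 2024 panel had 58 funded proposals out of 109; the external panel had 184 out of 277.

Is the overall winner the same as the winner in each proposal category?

No

Translational research: the 2024 panel 4/16 = 25.0%, the external panel 114/339 = 33.6% → the external panel
Applied research: the 2024 panel 494/796 = 62.1%, the external panel 29/39 = 74.4% → the external panel
Basic research: the 2024 panel 58/109 = 53.2%, the external panel 184/277 = 66.4% → the external panel
Overall: the 2024 panel 556/921 = 60.4%, the external panel 327/655 = 49.9% → the 2024 panel
The external panel wins each proposal group but the 2024 panel wins overall — the comparison reverses. The external panel's proposals skew toward translational research, which has a lower base rate.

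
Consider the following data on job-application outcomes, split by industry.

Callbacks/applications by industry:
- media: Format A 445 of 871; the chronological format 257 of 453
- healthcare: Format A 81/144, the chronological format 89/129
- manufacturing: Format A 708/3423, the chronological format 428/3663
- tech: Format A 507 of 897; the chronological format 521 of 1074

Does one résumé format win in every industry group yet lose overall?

No

Media: Format A 445/871 = 51.1%, the chronological format 257/453 = 56.7% → the chronological format
Healthcare: Format A 81/144 = 56.2%, the chronological format 89/129 = 69.0% → the chronological format
Manufacturing: Format A 708/3423 = 20.7%, the chronological format 428/3663 = 11.7% → Format A
Tech: Format A 507/897 = 56.5%, the chronological format 521/1074 = 48.5% → Format A
Overall: Format A 1741/5335 = 32.6%, the chronological format 1295/5319 = 24.3% → Format A
Neither sweeps: Format A wins 2 of 4 groups, the chronological format wins 2. Format A wins overall but not every group — no Simpson reversal.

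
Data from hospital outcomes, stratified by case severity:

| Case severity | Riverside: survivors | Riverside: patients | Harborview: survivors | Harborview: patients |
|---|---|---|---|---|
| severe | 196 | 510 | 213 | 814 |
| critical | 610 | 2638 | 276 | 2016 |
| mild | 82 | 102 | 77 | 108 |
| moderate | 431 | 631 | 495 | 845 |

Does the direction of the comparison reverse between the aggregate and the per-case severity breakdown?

Severe: Riverside 196/510 = 38.4%, Harborview 213/814 = 26.2% → Riverside
Critical: Riverside 610/2638 = 23.1%, Harborview 276/2016 = 13.7% → Riverside
Mild: Riverside 82/102 = 80.4%, Harborview 77/108 = 71.3% → Riverside
Moderate: Riverside 431/631 = 68.3%, Harborview 495/845 = 58.6% → Riverside
Overall: Riverside 1319/3881 = 34.0%, Harborview 1061/3783 = 28.0% → Riverside
Riverside wins overall and in every case group — no reversal.

No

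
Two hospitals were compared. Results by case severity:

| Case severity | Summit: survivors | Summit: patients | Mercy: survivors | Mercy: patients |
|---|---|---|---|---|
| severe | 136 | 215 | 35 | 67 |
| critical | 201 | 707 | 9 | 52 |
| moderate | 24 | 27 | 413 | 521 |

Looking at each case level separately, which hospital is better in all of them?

Severe: Summit 136/215 = 63.3%, Mercy 35/67 = 52.2% → Summit
Critical: Summit 201/707 = 28.4%, Mercy 9/52 = 17.3% → Summit
Moderate: Summit 24/27 = 88.9%, Mercy 413/521 = 79.3% → Summit
Summit has the higher rate in all 3 groups.

Summit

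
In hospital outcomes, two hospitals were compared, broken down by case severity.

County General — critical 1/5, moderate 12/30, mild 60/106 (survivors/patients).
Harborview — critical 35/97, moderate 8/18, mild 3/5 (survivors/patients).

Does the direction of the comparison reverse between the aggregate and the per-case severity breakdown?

Critical: County General 1/5 = 20.0%, Harborview 35/97 = 36.1% → Harborview
Moderate: County General 12/30 = 40.0%, Harborview 8/18 = 44.4% → Harborview
Mild: County General 60/106 = 56.6%, Harborview 3/5 = 60.0% → Harborview
Overall: County General 73/141 = 51.8%, Harborview 46/120 = 38.3% → County General
Harborview wins each case group but County General wins overall — the comparison reverses. Harborview's patients skew toward critical, which has a lower base rate.

Yes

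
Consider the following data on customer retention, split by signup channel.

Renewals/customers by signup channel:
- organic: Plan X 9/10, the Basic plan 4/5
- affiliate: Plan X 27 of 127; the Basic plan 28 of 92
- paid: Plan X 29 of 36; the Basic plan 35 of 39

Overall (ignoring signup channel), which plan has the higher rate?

Organic: Plan X 9/10 = 90.0%, the Basic plan 4/5 = 80.0% → Plan X
Affiliate: Plan X 27/127 = 21.3%, the Basic plan 28/92 = 30.4% → the Basic plan
Paid: Plan X 29/36 = 80.6%, the Basic plan 35/39 = 89.7% → the Basic plan
Overall: Plan X 65/173 = 37.6%, the Basic plan 67/136 = 49.3% → the Basic plan
(Neither sweeps every signup group, but the Basic plan has the higher pooled rate.)

the Basic plan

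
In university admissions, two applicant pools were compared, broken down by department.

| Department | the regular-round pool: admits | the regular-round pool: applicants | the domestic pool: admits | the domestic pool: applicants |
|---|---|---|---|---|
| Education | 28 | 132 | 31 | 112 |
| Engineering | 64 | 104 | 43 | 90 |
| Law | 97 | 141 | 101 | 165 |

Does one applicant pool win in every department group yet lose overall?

No

Education: the regular-round pool 28/132 = 21.2%, the domestic pool 31/112 = 27.7% → the domestic pool
Engineering: the regular-round pool 64/104 = 61.5%, the domestic pool 43/90 = 47.8% → the regular-round pool
Law: the regular-round pool 97/141 = 68.8%, the domestic pool 101/165 = 61.2% → the regular-round pool
Overall: the regular-round pool 189/377 = 50.1%, the domestic pool 175/367 = 47.7% → the regular-round pool
Neither sweeps: the regular-round pool wins 2 of 3 groups, the domestic pool wins 1. The regular-round pool wins overall but not every group — no Simpson reversal.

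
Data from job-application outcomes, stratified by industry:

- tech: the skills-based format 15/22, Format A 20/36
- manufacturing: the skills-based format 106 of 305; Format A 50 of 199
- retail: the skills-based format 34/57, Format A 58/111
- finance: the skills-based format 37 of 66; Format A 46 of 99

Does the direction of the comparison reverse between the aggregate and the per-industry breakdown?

Tech: the skills-based format 15/22 = 68.2%, Format A 20/36 = 55.6% → the skills-based format
Manufacturing: the skills-based format 106/305 = 34.8%, Format A 50/199 = 25.1% → the skills-based format
Retail: the skills-based format 34/57 = 59.6%, Format A 58/111 = 52.3% → the skills-based format
Finance: the skills-based format 37/66 = 56.1%, Format A 46/99 = 46.5% → the skills-based format
Overall: the skills-based format 192/450 = 42.7%, Format A 174/445 = 39.1% → the skills-based format
The skills-based format wins overall and in every industry group — no reversal.

No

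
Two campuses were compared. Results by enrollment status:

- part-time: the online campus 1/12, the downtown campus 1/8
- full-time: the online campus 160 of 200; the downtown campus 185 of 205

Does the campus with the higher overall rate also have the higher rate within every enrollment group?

Yes

Part-time: the online campus 1/12 = 8.3%, the downtown campus 1/8 = 12.5% → the downtown campus
Full-time: the online campus 160/200 = 80.0%, the downtown campus 185/205 = 90.2% → the downtown campus
Overall: the online campus 161/212 = 75.9%, the downtown campus 186/213 = 87.3% → the downtown campus
The downtown campus wins overall and in every enrollment group — no reversal.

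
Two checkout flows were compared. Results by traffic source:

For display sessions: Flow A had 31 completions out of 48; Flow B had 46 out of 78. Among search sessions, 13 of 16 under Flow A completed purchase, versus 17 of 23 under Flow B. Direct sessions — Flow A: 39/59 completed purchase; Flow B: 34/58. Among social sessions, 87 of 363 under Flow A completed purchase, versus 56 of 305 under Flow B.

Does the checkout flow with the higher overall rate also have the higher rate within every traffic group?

Yes

Display: Flow A 31/48 = 64.6%, Flow B 46/78 = 59.0% → Flow A
Search: Flow A 13/16 = 81.2%, Flow B 17/23 = 73.9% → Flow A
Direct: Flow A 39/59 = 66.1%, Flow B 34/58 = 58.6% → Flow A
Social: Flow A 87/363 = 24.0%, Flow B 56/305 = 18.4% → Flow A
Overall: Flow A 170/486 = 35.0%, Flow B 153/464 = 33.0% → Flow A
Flow A wins overall and in every traffic group — no reversal.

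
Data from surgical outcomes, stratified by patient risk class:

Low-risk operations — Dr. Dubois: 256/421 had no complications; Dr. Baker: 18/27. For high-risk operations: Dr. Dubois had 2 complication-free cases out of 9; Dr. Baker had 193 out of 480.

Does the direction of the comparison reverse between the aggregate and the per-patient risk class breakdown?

Yes

Low-risk: Dr. Dubois 256/421 = 60.8%, Dr. Baker 18/27 = 66.7% → Dr. Baker
High-risk: Dr. Dubois 2/9 = 22.2%, Dr. Baker 193/480 = 40.2% → Dr. Baker
Overall: Dr. Dubois 258/430 = 60.0%, Dr. Baker 211/507 = 41.6% → Dr. Dubois
Dr. Baker wins each patient risk group but Dr. Dubois wins overall — the comparison reverses. Dr. Baker's operations skew toward high-risk, which has a lower base rate.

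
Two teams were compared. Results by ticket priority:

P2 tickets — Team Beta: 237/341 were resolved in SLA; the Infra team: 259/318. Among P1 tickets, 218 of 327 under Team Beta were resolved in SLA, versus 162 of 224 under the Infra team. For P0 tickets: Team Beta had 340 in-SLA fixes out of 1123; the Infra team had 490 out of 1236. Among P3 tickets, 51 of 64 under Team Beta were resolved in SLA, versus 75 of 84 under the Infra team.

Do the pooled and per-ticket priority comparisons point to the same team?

P2: Team Beta 237/341 = 69.5%, the Infra team 259/318 = 81.4% → the Infra team
P1: Team Beta 218/327 = 66.7%, the Infra team 162/224 = 72.3% → the Infra team
P0: Team Beta 340/1123 = 30.3%, the Infra team 490/1236 = 39.6% → the Infra team
P3: Team Beta 51/64 = 79.7%, the Infra team 75/84 = 89.3% → the Infra team
Overall: Team Beta 846/1855 = 45.6%, the Infra team 986/1862 = 53.0% → the Infra team
The Infra team wins overall and in every ticket group — no reversal.

Yes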